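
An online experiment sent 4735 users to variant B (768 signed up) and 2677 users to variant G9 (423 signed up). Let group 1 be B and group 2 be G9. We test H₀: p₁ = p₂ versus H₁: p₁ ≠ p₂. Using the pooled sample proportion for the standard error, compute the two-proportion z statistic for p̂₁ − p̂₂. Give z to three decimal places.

z = 0.471

p̂₁ = 768/4735 = 0.162196, p̂₂ = 423/2677 = 0.158013.
Pooled p̂ = (768+423)/(4735+2677) = 1191/7412 = 0.160685.
SE = √(p̂(1−p̂)(1/n₁+1/n₂)) = √(0.160685·0.839315·0.000584746) = √(7.88621e-05) = 0.008880.
z = (0.162196 − 0.158013)/0.008880 = 0.004183/0.008880 = 0.471.
Two-sided p-value ≈ 2·Φ(−0.471) = 0.6376.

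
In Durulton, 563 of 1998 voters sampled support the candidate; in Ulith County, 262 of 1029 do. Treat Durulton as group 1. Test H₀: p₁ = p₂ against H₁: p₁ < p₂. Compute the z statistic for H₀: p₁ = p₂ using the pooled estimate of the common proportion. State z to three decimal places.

p̂₁ = 563/1998 = 0.281782, p̂₂ = 262/1029 = 0.254616.
Pooled p̂ = (563+262)/(1998+1029) = 825/3027 = 0.272547.
SE = √(p̂(1−p̂)(1/n₁+1/n₂)) = √(0.272547·0.727453·0.00147232) = √(0.000291909) = 0.017085.
z = (0.281782 − 0.254616)/0.017085 = 0.027166/0.017085 = 1.590.
p-value = P(Z < 1.590) ≈ 0.9441.

z = 1.590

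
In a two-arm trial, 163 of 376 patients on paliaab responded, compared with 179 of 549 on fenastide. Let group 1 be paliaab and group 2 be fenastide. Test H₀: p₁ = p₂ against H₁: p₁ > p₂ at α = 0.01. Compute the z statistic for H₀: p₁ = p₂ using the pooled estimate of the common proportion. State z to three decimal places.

z = 3.326

p̂₁ = 163/376 = 0.43351, p̂₂ = 179/549 = 0.32605.
Pooled p̂ = (163+179)/(376+549) = 342/925 = 0.36973.
SE = √(p̂(1−p̂)(1/n₁+1/n₂)) = √(0.36973·0.63027·0.00448107) = √(0.00104422) = 0.03231.
z = (0.43351 − 0.32605)/0.03231 = 0.10746/0.03231 = 3.326.
p-value = P(Z > 3.326) ≈ 0.0004; since p < α = 0.01, reject H₀.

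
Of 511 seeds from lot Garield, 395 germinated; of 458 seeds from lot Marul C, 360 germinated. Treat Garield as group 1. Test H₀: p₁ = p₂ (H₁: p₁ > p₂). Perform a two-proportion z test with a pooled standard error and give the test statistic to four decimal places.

p̂₁ = 395/511 = 0.772994, p̂₂ = 360/458 = 0.786026.
Pooled p̂ = (395+360)/(511+458) = 755/969 = 0.779154.
SE = √(p̂(1−p̂)(1/n₁+1/n₂)) = √(0.779154·0.220846·0.00414035) = √(0.000712444) = 0.026692.
z = (0.772994 − 0.786026)/0.026692 = -0.013032/0.026692 = -0.4882.
p-value = P(Z > -0.488) ≈ 0.6873.

z = -0.4882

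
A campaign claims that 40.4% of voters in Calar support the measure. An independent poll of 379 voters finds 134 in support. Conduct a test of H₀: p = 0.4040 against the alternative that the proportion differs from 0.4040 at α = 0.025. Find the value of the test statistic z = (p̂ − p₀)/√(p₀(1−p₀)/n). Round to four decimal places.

p̂ = 134/379 ≈ 0.353562.
Standard error under H₀: √(0.404×0.596/379) = 0.025205.
z = (0.353562 − 0.404)/0.025205 = -0.050438/0.025205 = -2.0011.
p-value = 2·P(Z > 2.001) ≈ 0.0454. With α = 0.025, fail to reject H₀.

z = -2.0011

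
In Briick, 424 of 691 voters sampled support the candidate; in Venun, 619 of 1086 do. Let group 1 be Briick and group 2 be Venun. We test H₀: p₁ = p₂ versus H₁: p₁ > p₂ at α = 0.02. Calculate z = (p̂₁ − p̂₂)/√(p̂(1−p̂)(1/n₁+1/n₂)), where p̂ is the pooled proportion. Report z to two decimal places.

p̂₁ = 424/691 = 0.6136, p̂₂ = 619/1086 = 0.5700.
Pooled p̂ = (424+619)/(691+1086) = 1043/1777 = 0.5869.
SE = √(p̂(1−p̂)(1/n₁+1/n₂)) = √(0.5869·0.4131·0.00236799) = √(0.000574097) = 0.0240.
z = (0.6136 − 0.5700)/0.0240 = 0.0436/0.0240 = 1.82.
p-value = P(Z > 1.821) ≈ 0.0343, so at α = 0.02 we fail to reject H₀.

z = 1.82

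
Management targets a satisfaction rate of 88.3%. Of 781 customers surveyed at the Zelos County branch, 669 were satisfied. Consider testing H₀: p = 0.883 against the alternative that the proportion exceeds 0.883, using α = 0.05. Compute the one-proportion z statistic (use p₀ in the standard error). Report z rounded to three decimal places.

z = -2.296

p̂ = 669/781 ≈ 0.856594.
Under H₀, SE = √(0.883·0.117/781) = √(0.00013228) = 0.011501.
z = (0.856594 − 0.883)/0.011501 = -0.026406/0.011501 = -2.296.
p-value = P(Z > -2.296) ≈ 0.9892. With α = 0.05, fail to reject H₀.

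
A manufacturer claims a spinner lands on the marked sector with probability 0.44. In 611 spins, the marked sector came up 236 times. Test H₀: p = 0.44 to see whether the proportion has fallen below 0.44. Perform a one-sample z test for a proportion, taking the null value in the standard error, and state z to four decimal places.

p̂ = 236/611 ≈ 0.3862520.
Under H₀, SE = √(0.44·0.56/611) = √(0.000403273) = 0.0200817.
z = (0.3862520 − 0.44)/0.0200817 = -0.0537480/0.0200817 = -2.6765.

z = -2.6765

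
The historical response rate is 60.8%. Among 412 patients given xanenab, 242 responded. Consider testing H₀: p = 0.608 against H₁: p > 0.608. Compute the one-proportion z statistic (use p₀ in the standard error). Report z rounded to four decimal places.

p̂ = 242/412 ≈ 0.587379.
Under H₀, SE = √(0.608·0.392/412) = √(0.000578485) = 0.024052.
z = (0.587379 − 0.608)/0.024052 = -0.020621/0.024052 = -0.8574.
p-value = P(Z > -0.857) ≈ 0.8044.

z = -0.8574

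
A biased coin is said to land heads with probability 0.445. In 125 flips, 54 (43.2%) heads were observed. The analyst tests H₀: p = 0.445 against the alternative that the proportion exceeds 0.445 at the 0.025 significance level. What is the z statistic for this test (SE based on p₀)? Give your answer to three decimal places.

p̂ = 54/125 ≈ 0.43200.
Standard error under H₀: √(0.445×0.555/125) = 0.04445.
z = (0.43200 − 0.445)/0.04445 = -0.01300/0.04445 = -0.292.
p-value = P(Z > -0.292) ≈ 0.6150. With α = 0.025, fail to reject H₀.

z = -0.292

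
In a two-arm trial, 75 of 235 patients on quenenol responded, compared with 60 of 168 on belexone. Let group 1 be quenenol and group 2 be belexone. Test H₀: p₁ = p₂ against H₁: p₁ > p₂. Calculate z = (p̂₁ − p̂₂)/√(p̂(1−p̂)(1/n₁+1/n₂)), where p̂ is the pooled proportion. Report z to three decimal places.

z = -0.797

p̂₁ = 75/235 ≈ 0.31915, p̂₂ = 60/168 ≈ 0.35714.
Pooled p̂ = (75+60)/(235+168) = 135/403 = 0.33499.
SE = √(p̂(1−p̂)(1/n₁+1/n₂)) = √(0.33499·0.66501·0.0102077) = √(0.00227398) = 0.04769.
z = (0.31915 − 0.35714)/0.04769 = -0.03799/0.04769 = -0.797.
p-value = P(Z > -0.797) ≈ 0.7872.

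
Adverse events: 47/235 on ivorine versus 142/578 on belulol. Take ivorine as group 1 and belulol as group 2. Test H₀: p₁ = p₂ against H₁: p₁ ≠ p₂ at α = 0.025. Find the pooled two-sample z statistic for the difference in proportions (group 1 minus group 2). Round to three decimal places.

p̂₁ = 47/235 ≈ 0.200000, p̂₂ = 142/578 ≈ 0.245675.
Pooled p̂ = (47+142)/(235+578) = 189/813 = 0.232472.
SE = √(0.178429 × 0.00598542) = 0.032680.
z = (0.200000 − 0.245675)/0.032680 = -0.045675/0.032680 = -1.398.
p-value = 2·P(Z > 1.398) ≈ 0.1622; since p > α = 0.025, fail to reject H₀.

z = -1.398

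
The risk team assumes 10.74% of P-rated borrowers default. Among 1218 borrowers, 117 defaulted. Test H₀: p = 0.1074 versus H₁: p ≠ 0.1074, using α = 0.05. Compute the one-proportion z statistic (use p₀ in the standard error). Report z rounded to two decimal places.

z = -1.28

p̂ = 117/1218 = 0.09606.
Under H₀, SE = √(0.1074·0.8926/1218) = √(7.87071e-05) = 0.00887.
z = (0.09606 − 0.1074)/0.00887 = -0.01134/0.00887 = -1.28.
Two-sided p-value ≈ 2·Φ(−1.278) = 0.2011. With α = 0.05, fail to reject H₀.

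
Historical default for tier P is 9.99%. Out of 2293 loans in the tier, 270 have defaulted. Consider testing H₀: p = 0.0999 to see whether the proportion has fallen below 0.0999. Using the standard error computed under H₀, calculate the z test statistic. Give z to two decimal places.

p̂ = 270/2293 ≈ 0.11775.
Standard error under H₀: √(0.0999×0.9001/2293) = 0.00626.
z = (0.11775 − 0.0999)/0.00626 = 0.01785/0.00626 = 2.85.
p-value = P(Z < 2.850) ≈ 0.9978.

z = 2.85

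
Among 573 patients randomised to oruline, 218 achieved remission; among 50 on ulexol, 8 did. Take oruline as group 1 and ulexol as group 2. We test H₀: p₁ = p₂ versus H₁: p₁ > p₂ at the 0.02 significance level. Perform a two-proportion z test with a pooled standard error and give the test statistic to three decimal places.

z = 3.109

p̂₁ = 218/573 = 0.38045, p̂₂ = 8/50 = 0.16000.
Pooled p̂ = (218+8)/(573+50) = 226/623 = 0.36276.
SE = √(0.231165 × 0.0217452) = 0.07090.
z = (0.38045 − 0.16000)/0.07090 = 0.22045/0.07090 = 3.109.
p-value = P(Z > 3.109) ≈ 0.0009; since p < α = 0.02, reject H₀.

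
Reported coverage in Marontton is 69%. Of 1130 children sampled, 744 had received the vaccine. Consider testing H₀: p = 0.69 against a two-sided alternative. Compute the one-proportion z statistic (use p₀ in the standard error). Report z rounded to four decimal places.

p̂ = 744/1130 ≈ 0.658407.
Under H₀, SE = √(0.69·0.31/1130) = √(0.000189292) = 0.013758.
z = (0.658407 − 0.69)/0.013758 = -0.031593/0.013758 = -2.2963.

z = -2.2963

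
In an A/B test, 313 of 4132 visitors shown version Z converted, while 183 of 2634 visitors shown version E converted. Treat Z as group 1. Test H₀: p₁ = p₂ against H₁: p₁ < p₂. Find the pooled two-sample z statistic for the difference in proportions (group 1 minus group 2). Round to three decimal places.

z = 0.965

p̂₁ = 313/4132 = 0.07575, p̂₂ = 183/2634 = 0.06948.
Pooled p̂ = (313+183)/(4132+2634) = 496/6766 = 0.07331.
SE = √(p̂(1−p̂)(1/n₁+1/n₂)) = √(0.07331·0.92669·0.000621664) = √(4.2232e-05) = 0.00650.
z = (0.07575 − 0.06948)/0.00650 = 0.00627/0.00650 = 0.965.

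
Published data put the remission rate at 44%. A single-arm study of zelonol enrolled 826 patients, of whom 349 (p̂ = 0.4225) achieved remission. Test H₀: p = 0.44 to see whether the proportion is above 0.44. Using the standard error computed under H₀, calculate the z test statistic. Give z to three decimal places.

z = -1.012

p̂ = 349/826 ≈ 0.42252.
Under H₀, SE = √(0.44·0.56/826) = √(0.000298305) = 0.01727.
z = (0.42252 − 0.44)/0.01727 = -0.01748/0.01727 = -1.012.
p-value = P(Z > -1.012) ≈ 0.8443.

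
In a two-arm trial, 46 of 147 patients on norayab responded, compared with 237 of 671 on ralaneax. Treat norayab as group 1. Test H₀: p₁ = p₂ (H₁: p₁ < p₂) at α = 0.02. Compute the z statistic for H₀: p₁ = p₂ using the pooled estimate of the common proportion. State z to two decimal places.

z = -0.93

p̂₁ = 46/147 ≈ 0.3129, p̂₂ = 237/671 ≈ 0.3532.
Pooled p̂ = (46+237)/(147+671) = 283/818 = 0.3460.
SE = √(p̂(1−p̂)(1/n₁+1/n₂)) = √(0.3460·0.6540·0.00829303) = √(0.00187649) = 0.0433.
z = (0.3129 − 0.3532)/0.0433 = -0.0403/0.0433 = -0.93.
p-value = P(Z < -0.930) ≈ 0.1762, so at α = 0.02 we fail to reject H₀.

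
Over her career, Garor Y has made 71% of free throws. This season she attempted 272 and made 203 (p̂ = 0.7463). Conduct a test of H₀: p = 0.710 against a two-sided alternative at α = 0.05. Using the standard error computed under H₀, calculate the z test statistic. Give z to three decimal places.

z = 1.320

p̂ = 203/272 ≈ 0.74632.
Standard error under H₀: √(0.71×0.29/272) = 0.02751.
z = (0.74632 − 0.71)/0.02751 = 0.03632/0.02751 = 1.320.
Two-sided p-value ≈ 2·Φ(−1.320) = 0.1868. With α = 0.05, fail to reject H₀.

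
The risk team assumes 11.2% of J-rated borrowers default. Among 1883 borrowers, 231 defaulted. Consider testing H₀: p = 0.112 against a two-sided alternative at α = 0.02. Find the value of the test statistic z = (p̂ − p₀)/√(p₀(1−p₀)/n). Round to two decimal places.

z = 1.47

p̂ = 231/1883 = 0.1227.
SE = √(p₀(1−p₀)/n) = √(0.099456/1883) = 0.0073.
z = (0.1227 − 0.112)/0.0073 = 0.0107/0.0073 = 1.47.
Two-sided p-value ≈ 2·Φ(−1.469) = 0.1418, so at α = 0.02 we fail to reject H₀.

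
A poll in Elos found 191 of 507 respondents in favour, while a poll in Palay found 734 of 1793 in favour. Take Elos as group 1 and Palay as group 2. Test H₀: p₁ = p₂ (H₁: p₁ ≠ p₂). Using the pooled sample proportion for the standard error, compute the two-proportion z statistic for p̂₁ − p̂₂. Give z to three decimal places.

z = -1.324

p̂₁ = 191/507 ≈ 0.37673, p̂₂ = 734/1793 ≈ 0.40937.
Pooled p̂ = (191+734)/(507+1793) = 925/2300 = 0.40217.
SE = √(p̂(1−p̂)(1/n₁+1/n₂)) = √(0.40217·0.59783·0.00253011) = √(0.000608315) = 0.02466.
z = (0.37673 − 0.40937)/0.02466 = -0.03264/0.02466 = -1.324.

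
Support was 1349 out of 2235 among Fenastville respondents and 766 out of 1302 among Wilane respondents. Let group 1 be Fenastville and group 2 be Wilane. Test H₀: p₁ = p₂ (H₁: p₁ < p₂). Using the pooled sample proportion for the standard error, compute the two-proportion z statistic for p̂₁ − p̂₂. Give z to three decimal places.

p̂₁ = 1349/2235 ≈ 0.60358, p̂₂ = 766/1302 ≈ 0.58833.
Pooled p̂ = (1349+766)/(2235+1302) = 2115/3537 = 0.59796.
SE = √(p̂(1−p̂)(1/n₁+1/n₂)) = √(0.59796·0.40204·0.00121548) = √(0.000292204) = 0.01709.
z = (0.60358 − 0.58833)/0.01709 = 0.01525/0.01709 = 0.892.
p-value = P(Z < 0.892) ≈ 0.8139.

z = 0.892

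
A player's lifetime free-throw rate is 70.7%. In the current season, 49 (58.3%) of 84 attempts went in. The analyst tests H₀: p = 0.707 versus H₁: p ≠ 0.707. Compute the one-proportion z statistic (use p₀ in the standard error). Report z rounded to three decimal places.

z = -2.490

p̂ = 49/84 = 0.58333.
SE = √(p₀(1−p₀)/n) = √(0.20715/84) = 0.04966.
z = (0.58333 − 0.707)/0.04966 = -0.12367/0.04966 = -2.490.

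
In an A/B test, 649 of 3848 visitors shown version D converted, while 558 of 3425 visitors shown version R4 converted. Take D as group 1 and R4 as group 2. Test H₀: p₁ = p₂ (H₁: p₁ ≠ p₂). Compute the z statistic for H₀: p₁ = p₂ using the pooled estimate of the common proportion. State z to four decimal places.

p̂₁ = 649/3848 = 0.1686590, p̂₂ = 558/3425 = 0.1629197.
Pooled p̂ = (649+558)/(3848+3425) = 1207/7273 = 0.1659563.
SE = √(p̂(1−p̂)(1/n₁+1/n₂)) = √(0.1659563·0.8340437·0.000551846) = √(7.63837e-05) = 0.0087398.
z = (0.1686590 − 0.1629197)/0.0087398 = 0.0057393/0.0087398 = 0.6567.

z = 0.6567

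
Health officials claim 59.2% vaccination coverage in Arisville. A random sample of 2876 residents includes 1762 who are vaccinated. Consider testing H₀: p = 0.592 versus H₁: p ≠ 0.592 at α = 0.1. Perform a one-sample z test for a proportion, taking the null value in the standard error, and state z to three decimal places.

p̂ = 1762/2876 ≈ 0.612656.
SE = √(p₀(1−p₀)/n) = √(0.24154/2876) = 0.009164.
z = (0.612656 − 0.592)/0.009164 = 0.020656/0.009164 = 2.254.
p-value = 2·P(Z > 2.254) ≈ 0.0242, so at α = 0.1 we reject H₀.

z = 2.254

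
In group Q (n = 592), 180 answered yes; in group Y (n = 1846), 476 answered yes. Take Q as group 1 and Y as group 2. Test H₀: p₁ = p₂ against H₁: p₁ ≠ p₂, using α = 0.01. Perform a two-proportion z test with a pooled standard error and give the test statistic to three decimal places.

z = 2.206

p̂₁ = 180/592 = 0.304054, p̂₂ = 476/1846 = 0.257855.
Pooled p̂ = (180+476)/(592+1846) = 656/2438 = 0.269073.
SE = √(0.196673 × 0.0022309) = 0.020947.
z = (0.304054 − 0.257855)/0.020947 = 0.046199/0.020947 = 2.206.
p-value = 2·P(Z > 2.206) ≈ 0.0274, so at α = 0.01 we fail to reject H₀.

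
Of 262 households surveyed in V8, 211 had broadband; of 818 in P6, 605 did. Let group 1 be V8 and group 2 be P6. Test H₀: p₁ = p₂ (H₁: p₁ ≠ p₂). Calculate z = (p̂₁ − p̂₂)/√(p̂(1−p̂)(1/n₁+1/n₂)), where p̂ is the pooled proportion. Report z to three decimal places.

p̂₁ = 211/262 = 0.805344, p̂₂ = 605/818 = 0.739609.
Pooled p̂ = (211+605)/(262+818) = 816/1080 = 0.755556.
SE = √(0.184691 × 0.00503929) = 0.030508.
z = (0.805344 − 0.739609)/0.030508 = 0.065735/0.030508 = 2.155.
p-value = 2·P(Z > 2.155) ≈ 0.0312.

z = 2.155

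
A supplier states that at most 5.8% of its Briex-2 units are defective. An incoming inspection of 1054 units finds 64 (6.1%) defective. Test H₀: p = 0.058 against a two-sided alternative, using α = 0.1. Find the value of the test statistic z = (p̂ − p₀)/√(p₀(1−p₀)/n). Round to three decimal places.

z = 0.378

p̂ = 64/1054 ≈ 0.06072.
Under H₀, SE = √(0.058·0.942/1054) = √(5.18368e-05) = 0.00720.
z = (0.06072 − 0.058)/0.00720 = 0.00272/0.00720 = 0.378.
Two-sided p-value ≈ 2·Φ(−0.378) = 0.7055, so at α = 0.1 we fail to reject H₀.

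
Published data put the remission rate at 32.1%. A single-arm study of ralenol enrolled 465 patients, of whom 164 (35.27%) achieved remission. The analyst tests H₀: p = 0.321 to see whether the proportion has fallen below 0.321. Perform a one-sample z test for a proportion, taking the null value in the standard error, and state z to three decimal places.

z = 1.464

p̂ = 164/465 = 0.35269.
Standard error under H₀: √(0.321×0.679/465) = 0.02165.
z = (0.35269 − 0.321)/0.02165 = 0.03169/0.02165 = 1.464.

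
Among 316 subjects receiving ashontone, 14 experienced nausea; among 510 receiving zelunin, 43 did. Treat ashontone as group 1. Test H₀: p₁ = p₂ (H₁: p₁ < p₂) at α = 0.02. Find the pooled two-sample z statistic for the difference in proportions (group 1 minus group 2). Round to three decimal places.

z = -2.205

p̂₁ = 14/316 = 0.044304, p̂₂ = 43/510 = 0.084314.
Pooled p̂ = (14+43)/(316+510) = 57/826 = 0.069007.
SE = √(0.0642453 × 0.00512534) = 0.018146.
z = (0.044304 − 0.084314)/0.018146 = -0.040010/0.018146 = -2.205.
p-value = P(Z < -2.205) ≈ 0.0137; since p < α = 0.02, reject H₀.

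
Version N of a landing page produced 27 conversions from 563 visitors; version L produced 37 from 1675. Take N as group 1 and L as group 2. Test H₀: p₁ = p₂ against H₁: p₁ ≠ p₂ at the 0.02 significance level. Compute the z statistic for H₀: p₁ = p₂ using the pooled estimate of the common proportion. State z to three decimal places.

z = 3.186

p̂₁ = 27/563 ≈ 0.04796, p̂₂ = 37/1675 ≈ 0.02209.
Pooled p̂ = (27+37)/(563+1675) = 64/2238 = 0.02860.
SE = √(p̂(1−p̂)(1/n₁+1/n₂)) = √(0.02860·0.97140·0.00237321) = √(6.59259e-05) = 0.00812.
z = (0.04796 − 0.02209)/0.00812 = 0.02587/0.00812 = 3.186.
p-value = 2·P(Z > 3.186) ≈ 0.0014; since p < α = 0.02, reject H₀.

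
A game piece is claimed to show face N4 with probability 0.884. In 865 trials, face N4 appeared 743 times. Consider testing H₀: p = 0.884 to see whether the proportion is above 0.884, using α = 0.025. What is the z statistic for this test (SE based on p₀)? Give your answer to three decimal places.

z = -2.300

p̂ = 743/865 ≈ 0.858960.
Standard error under H₀: √(0.884×0.116/865) = 0.010888.
z = (0.858960 − 0.884)/0.010888 = -0.025040/0.010888 = -2.300.
p-value = P(Z > -2.300) ≈ 0.9893; since p > α = 0.025, fail to reject H₀.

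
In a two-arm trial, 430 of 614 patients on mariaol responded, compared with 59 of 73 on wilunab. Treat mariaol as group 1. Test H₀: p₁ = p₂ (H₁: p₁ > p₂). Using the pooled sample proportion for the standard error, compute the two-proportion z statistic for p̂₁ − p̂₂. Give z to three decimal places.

p̂₁ = 430/614 = 0.70033, p̂₂ = 59/73 = 0.80822.
Pooled p̂ = (430+59)/(614+73) = 489/687 = 0.71179.
SE = √(0.205145 × 0.0153273) = 0.05607.
z = (0.70033 − 0.80822)/0.05607 = -0.10789/0.05607 = -1.924.
p-value = P(Z > -1.924) ≈ 0.9728.

z = -1.924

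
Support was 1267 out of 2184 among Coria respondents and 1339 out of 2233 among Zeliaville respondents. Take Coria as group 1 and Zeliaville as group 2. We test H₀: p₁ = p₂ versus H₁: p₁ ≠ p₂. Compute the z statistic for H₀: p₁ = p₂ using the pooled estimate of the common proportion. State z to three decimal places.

z = -1.318

p̂₁ = 1267/2184 = 0.58013, p̂₂ = 1339/2233 = 0.59964.
Pooled p̂ = (1267+1339)/(2184+2233) = 2606/4417 = 0.58999.
SE = √(p̂(1−p̂)(1/n₁+1/n₂)) = √(0.58999·0.41001·0.000905703) = √(0.000219091) = 0.01480.
z = (0.58013 − 0.59964)/0.01480 = -0.01951/0.01480 = -1.318.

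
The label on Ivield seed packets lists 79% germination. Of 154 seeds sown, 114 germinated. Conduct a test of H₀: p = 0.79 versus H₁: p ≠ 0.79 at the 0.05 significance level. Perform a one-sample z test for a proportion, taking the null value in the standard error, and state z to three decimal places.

p̂ = 114/154 = 0.740260.
SE = √(p₀(1−p₀)/n) = √(0.1659/154) = 0.032822.
z = (0.740260 − 0.79)/0.032822 = -0.049740/0.032822 = -1.515.
p-value = 2·P(Z > 1.515) ≈ 0.1297, so at α = 0.05 we fail to reject H₀.

z = -1.515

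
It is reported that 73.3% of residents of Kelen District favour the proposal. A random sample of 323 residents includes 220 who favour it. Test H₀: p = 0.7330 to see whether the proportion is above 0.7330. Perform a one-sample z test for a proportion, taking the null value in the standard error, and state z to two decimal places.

z = -2.11

p̂ = 220/323 = 0.6811.
Under H₀, SE = √(0.733·0.267/323) = √(0.000605916) = 0.0246.
z = (0.6811 − 0.733)/0.0246 = -0.0519/0.0246 = -2.11.
p-value = P(Z > -2.108) ≈ 0.9825.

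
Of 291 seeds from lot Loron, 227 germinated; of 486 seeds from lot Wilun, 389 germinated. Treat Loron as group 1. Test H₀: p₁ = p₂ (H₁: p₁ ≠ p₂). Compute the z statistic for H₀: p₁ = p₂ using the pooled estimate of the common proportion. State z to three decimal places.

z = -0.677

p̂₁ = 227/291 = 0.78007, p̂₂ = 389/486 = 0.80041.
Pooled p̂ = (227+389)/(291+486) = 616/777 = 0.79279.
SE = √(p̂(1−p̂)(1/n₁+1/n₂)) = √(0.79279·0.20721·0.00549404) = √(0.000902519) = 0.03004.
z = (0.78007 − 0.80041)/0.03004 = -0.02034/0.03004 = -0.677.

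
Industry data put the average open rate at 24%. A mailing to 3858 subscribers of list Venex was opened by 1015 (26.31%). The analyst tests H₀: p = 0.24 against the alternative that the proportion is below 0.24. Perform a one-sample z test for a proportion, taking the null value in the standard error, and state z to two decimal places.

z = 3.36

p̂ = 1015/3858 ≈ 0.26309.
SE = √(p₀(1−p₀)/n) = √(0.1824/3858) = 0.00688.
z = (0.26309 − 0.24)/0.00688 = 0.02309/0.00688 = 3.36.
p-value = P(Z < 3.358) ≈ 0.9996.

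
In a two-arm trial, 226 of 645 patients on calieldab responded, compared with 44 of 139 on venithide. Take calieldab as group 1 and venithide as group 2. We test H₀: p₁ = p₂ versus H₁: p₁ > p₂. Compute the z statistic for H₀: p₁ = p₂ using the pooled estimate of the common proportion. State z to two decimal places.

p̂₁ = 226/645 ≈ 0.3504, p̂₂ = 44/139 ≈ 0.3165.
Pooled p̂ = (226+44)/(645+139) = 270/784 = 0.3444.
SE = √(p̂(1−p̂)(1/n₁+1/n₂)) = √(0.3444·0.6556·0.00874463) = √(0.00197441) = 0.0444.
z = (0.3504 − 0.3165)/0.0444 = 0.0339/0.0444 = 0.76.
p-value = P(Z > 0.762) ≈ 0.2232.

z = 0.76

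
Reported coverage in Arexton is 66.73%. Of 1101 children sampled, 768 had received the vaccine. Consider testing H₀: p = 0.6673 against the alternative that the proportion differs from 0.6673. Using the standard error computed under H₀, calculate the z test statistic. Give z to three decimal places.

z = 2.130

p̂ = 768/1101 = 0.69755.
SE = √(p₀(1−p₀)/n) = √(0.22201/1101) = 0.01420.
z = (0.69755 − 0.6673)/0.01420 = 0.03025/0.01420 = 2.130.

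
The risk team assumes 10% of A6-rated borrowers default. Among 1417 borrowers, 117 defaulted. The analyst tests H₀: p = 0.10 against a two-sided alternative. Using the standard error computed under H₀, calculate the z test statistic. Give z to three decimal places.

z = -2.187

p̂ = 117/1417 = 0.08257.
SE = √(p₀(1−p₀)/n) = √(0.09/1417) = 0.00797.
z = (0.08257 − 0.1)/0.00797 = -0.01743/0.00797 = -2.187.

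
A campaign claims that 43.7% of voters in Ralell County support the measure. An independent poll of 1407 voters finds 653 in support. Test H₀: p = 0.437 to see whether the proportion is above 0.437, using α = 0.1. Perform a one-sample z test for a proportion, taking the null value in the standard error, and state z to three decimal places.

p̂ = 653/1407 = 0.464108.
SE = √(p₀(1−p₀)/n) = √(0.24603/1407) = 0.013224.
z = (0.464108 − 0.437)/0.013224 = 0.027108/0.013224 = 2.050.
p-value = P(Z > 2.050) ≈ 0.0202; since p < α = 0.1, reject H₀.

z = 2.050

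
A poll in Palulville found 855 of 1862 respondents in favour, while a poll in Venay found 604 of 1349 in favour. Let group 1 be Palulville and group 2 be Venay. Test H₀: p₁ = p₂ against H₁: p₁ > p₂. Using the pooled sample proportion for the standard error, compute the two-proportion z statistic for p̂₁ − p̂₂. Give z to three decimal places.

z = 0.643

p̂₁ = 855/1862 = 0.45918, p̂₂ = 604/1349 = 0.44774.
Pooled p̂ = (855+604)/(1862+1349) = 1459/3211 = 0.45438.
SE = √(p̂(1−p̂)(1/n₁+1/n₂)) = √(0.45438·0.54562·0.00127835) = √(0.000316926) = 0.01780.
z = (0.45918 − 0.44774)/0.01780 = 0.01144/0.01780 = 0.643.
p-value = P(Z > 0.643) ≈ 0.2602.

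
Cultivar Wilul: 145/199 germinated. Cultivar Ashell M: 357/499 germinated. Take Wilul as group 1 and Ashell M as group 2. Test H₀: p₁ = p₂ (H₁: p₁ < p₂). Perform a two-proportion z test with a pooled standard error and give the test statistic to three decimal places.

z = 0.351

p̂₁ = 145/199 ≈ 0.72864, p̂₂ = 357/499 ≈ 0.71543.
Pooled p̂ = (145+357)/(199+499) = 502/698 = 0.71920.
SE = √(0.201952 × 0.00702913) = 0.03768.
z = (0.72864 − 0.71543)/0.03768 = 0.01321/0.03768 = 0.351.
p-value = P(Z < 0.351) ≈ 0.6371.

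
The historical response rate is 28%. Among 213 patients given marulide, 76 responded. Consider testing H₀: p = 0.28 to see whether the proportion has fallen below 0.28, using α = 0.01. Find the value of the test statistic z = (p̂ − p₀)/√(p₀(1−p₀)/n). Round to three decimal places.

p̂ = 76/213 = 0.35681.
SE = √(p₀(1−p₀)/n) = √(0.2016/213) = 0.03076.
z = (0.35681 − 0.28)/0.03076 = 0.07681/0.03076 = 2.497.
p-value = P(Z < 2.497) ≈ 0.9937, so at α = 0.01 we fail to reject H₀.

z = 2.497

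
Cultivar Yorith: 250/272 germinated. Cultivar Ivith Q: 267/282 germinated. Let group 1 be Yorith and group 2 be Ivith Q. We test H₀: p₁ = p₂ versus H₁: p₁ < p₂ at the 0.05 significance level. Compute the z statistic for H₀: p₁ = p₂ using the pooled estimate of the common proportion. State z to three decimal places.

z = -1.305

p̂₁ = 250/272 = 0.91912, p̂₂ = 267/282 = 0.94681.
Pooled p̂ = (250+267)/(272+282) = 517/554 = 0.93321.
SE = √(p̂(1−p̂)(1/n₁+1/n₂)) = √(0.93321·0.06679·0.00722257) = √(0.000450157) = 0.02122.
z = (0.91912 − 0.94681)/0.02122 = -0.02769/0.02122 = -1.305.
p-value = P(Z < -1.305) ≈ 0.0959. With α = 0.05, fail to reject H₀.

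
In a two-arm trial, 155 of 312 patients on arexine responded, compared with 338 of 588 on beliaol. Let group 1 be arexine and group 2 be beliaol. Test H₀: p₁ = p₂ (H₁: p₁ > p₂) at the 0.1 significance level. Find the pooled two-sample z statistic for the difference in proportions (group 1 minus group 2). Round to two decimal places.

p̂₁ = 155/312 = 0.49679, p̂₂ = 338/588 = 0.57483.
Pooled p̂ = (155+338)/(312+588) = 493/900 = 0.54778.
SE = √(p̂(1−p̂)(1/n₁+1/n₂)) = √(0.54778·0.45222·0.00490581) = √(0.00121525) = 0.03486.
z = (0.49679 − 0.57483)/0.03486 = -0.07804/0.03486 = -2.24.
p-value = P(Z > -2.238) ≈ 0.9874. With α = 0.1, fail to reject H₀.

z = -2.24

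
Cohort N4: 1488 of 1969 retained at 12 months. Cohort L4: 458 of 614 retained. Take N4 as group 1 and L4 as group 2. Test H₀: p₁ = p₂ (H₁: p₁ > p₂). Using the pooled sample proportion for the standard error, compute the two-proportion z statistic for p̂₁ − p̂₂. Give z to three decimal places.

p̂₁ = 1488/1969 = 0.75571, p̂₂ = 458/614 = 0.74593.
Pooled p̂ = (1488+458)/(1969+614) = 1946/2583 = 0.75339.
SE = √(p̂(1−p̂)(1/n₁+1/n₂)) = √(0.75339·0.24661·0.00213654) = √(0.000396957) = 0.01992.
z = (0.75571 − 0.74593)/0.01992 = 0.00978/0.01992 = 0.491.

z = 0.491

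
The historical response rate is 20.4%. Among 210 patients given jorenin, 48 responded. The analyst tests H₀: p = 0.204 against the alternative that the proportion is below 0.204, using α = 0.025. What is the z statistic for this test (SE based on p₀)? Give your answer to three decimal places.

z = 0.884

p̂ = 48/210 ≈ 0.228571.
Standard error under H₀: √(0.204×0.796/210) = 0.027808.
z = (0.228571 − 0.204)/0.027808 = 0.024571/0.027808 = 0.884.
p-value = P(Z < 0.884) ≈ 0.8116. With α = 0.025, fail to reject H₀.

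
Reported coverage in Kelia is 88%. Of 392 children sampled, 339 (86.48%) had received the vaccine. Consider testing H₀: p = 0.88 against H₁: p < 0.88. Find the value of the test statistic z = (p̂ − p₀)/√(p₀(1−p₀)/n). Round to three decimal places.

p̂ = 339/392 ≈ 0.86480.
Under H₀, SE = √(0.88·0.12/392) = √(0.000269388) = 0.01641.
z = (0.86480 − 0.88)/0.01641 = -0.01520/0.01641 = -0.926.

z = -0.926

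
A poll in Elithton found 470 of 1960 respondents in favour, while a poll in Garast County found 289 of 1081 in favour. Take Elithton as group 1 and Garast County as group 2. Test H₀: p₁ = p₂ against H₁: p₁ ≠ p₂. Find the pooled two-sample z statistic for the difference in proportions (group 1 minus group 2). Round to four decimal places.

p̂₁ = 470/1960 ≈ 0.2397959, p̂₂ = 289/1081 ≈ 0.2673451.
Pooled p̂ = (470+289)/(1960+1081) = 759/3041 = 0.2495890.
SE = √(p̂(1−p̂)(1/n₁+1/n₂)) = √(0.2495890·0.7504110·0.00143527) = √(0.000268819) = 0.0163957.
z = (0.2397959 − 0.2673451)/0.0163957 = -0.0275492/0.0163957 = -1.6803.
Two-sided p-value ≈ 2·Φ(−1.680) = 0.0929.

z = -1.6803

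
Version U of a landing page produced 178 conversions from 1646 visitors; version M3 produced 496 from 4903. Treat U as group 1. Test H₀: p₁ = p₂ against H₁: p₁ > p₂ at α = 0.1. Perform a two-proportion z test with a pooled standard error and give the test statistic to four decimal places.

p̂₁ = 178/1646 ≈ 0.1081409, p̂₂ = 496/4903 ≈ 0.1011626.
Pooled p̂ = (178+496)/(1646+4903) = 674/6549 = 0.1029165.
SE = √(0.0923247 × 0.00081149) = 0.0086557.
z = (0.1081409 − 0.1011626)/0.0086557 = 0.0069783/0.0086557 = 0.8062.
p-value = P(Z > 0.806) ≈ 0.2101; since p > α = 0.1, fail to reject H₀.

z = 0.8062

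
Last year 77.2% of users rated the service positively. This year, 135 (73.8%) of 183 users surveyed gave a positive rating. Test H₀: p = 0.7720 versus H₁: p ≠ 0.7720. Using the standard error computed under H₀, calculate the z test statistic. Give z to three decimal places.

p̂ = 135/183 ≈ 0.73770.
Standard error under H₀: √(0.772×0.228/183) = 0.03101.
z = (0.73770 − 0.772)/0.03101 = -0.03430/0.03101 = -1.106.
Two-sided p-value ≈ 2·Φ(−1.106) = 0.2688.

z = -1.106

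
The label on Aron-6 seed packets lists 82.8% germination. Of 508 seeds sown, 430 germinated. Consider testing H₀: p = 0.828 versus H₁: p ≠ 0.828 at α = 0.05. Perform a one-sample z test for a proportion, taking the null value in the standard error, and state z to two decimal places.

z = 1.10

p̂ = 430/508 ≈ 0.84646.
SE = √(p₀(1−p₀)/n) = √(0.14242/508) = 0.01674.
z = (0.84646 − 0.828)/0.01674 = 0.01846/0.01674 = 1.10.
Two-sided p-value ≈ 2·Φ(−1.102) = 0.2703. With α = 0.05, fail to reject H₀.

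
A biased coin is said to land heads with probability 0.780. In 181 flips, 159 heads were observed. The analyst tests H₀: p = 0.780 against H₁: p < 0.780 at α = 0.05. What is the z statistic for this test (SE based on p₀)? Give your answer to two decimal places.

p̂ = 159/181 ≈ 0.8785.
Standard error under H₀: √(0.78×0.22/181) = 0.0308.
z = (0.8785 − 0.78)/0.0308 = 0.0985/0.0308 = 3.20.
p-value = P(Z < 3.197) ≈ 0.9993; since p > α = 0.05, fail to reject H₀.

z = 3.20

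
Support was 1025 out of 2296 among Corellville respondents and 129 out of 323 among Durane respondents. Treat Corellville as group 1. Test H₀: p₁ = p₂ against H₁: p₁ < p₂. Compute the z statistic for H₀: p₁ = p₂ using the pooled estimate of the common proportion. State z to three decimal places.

z = 1.595

p̂₁ = 1025/2296 = 0.44643, p̂₂ = 129/323 = 0.39938.
Pooled p̂ = (1025+129)/(2296+323) = 1154/2619 = 0.44063.
SE = √(0.246475 × 0.00353152) = 0.02950.
z = (0.44643 − 0.39938)/0.02950 = 0.04705/0.02950 = 1.595.
p-value = P(Z < 1.595) ≈ 0.9446.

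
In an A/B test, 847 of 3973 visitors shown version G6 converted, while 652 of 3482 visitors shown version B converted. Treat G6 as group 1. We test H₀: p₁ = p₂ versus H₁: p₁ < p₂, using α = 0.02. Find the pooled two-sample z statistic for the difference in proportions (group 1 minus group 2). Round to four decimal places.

z = 2.7880

p̂₁ = 847/3973 = 0.213189, p̂₂ = 652/3482 = 0.187249.
Pooled p̂ = (847+652)/(3973+3482) = 1499/7455 = 0.201073.
SE = √(p̂(1−p̂)(1/n₁+1/n₂)) = √(0.201073·0.798927·0.00053889) = √(8.65688e-05) = 0.009304.
z = (0.213189 − 0.187249)/0.009304 = 0.025940/0.009304 = 2.7880.
p-value = P(Z < 2.788) ≈ 0.9973; since p > α = 0.02, fail to reject H₀.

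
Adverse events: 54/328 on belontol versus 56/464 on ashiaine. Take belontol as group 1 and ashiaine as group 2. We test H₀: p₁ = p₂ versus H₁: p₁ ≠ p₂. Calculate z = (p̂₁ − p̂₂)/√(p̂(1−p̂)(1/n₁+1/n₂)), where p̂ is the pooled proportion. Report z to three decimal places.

z = 1.761

p̂₁ = 54/328 ≈ 0.16463, p̂₂ = 56/464 ≈ 0.12069.
Pooled p̂ = (54+56)/(328+464) = 110/792 = 0.13889.
SE = √(0.119599 × 0.00520395) = 0.02495.
z = (0.16463 − 0.12069)/0.02495 = 0.04394/0.02495 = 1.761.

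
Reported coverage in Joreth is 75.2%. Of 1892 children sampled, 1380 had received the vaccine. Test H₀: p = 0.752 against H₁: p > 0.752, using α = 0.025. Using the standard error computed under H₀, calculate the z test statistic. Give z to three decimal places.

z = -2.278

p̂ = 1380/1892 ≈ 0.729387.
Under H₀, SE = √(0.752·0.248/1892) = √(9.85708e-05) = 0.009928.
z = (0.729387 − 0.752)/0.009928 = -0.022613/0.009928 = -2.278.
p-value = P(Z > -2.278) ≈ 0.9886; since p > α = 0.025, fail to reject H₀.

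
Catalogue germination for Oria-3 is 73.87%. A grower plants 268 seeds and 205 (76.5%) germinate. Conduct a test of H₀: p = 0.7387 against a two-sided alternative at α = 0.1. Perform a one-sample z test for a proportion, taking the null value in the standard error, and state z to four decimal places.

z = 0.9772

p̂ = 205/268 = 0.764925.
SE = √(p₀(1−p₀)/n) = √(0.19302/268) = 0.026837.
z = (0.764925 − 0.7387)/0.026837 = 0.026225/0.026837 = 0.9772.
Two-sided p-value ≈ 2·Φ(−0.977) = 0.3285, so at α = 0.1 we fail to reject H₀.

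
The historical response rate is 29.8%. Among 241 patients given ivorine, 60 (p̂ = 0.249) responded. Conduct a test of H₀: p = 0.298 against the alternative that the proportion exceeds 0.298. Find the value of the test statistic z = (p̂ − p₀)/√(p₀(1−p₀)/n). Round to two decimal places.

p̂ = 60/241 = 0.2490.
Under H₀, SE = √(0.298·0.702/241) = √(0.000868033) = 0.0295.
z = (0.2490 − 0.298)/0.0295 = -0.0490/0.0295 = -1.66.
p-value = P(Z > -1.664) ≈ 0.9520.

z = -1.66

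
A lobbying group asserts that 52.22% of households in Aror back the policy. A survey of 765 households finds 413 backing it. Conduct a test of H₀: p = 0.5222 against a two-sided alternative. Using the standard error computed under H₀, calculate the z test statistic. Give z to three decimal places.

z = 0.978

p̂ = 413/765 = 0.53987.
Standard error under H₀: √(0.5222×0.4778/765) = 0.01806.
z = (0.53987 − 0.5222)/0.01806 = 0.01767/0.01806 = 0.978.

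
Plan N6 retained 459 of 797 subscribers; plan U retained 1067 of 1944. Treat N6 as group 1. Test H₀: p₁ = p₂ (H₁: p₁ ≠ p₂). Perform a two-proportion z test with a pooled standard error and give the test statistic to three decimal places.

p̂₁ = 459/797 = 0.57591, p̂₂ = 1067/1944 = 0.54887.
Pooled p̂ = (459+1067)/(797+1944) = 1526/2741 = 0.55673.
SE = √(p̂(1−p̂)(1/n₁+1/n₂)) = √(0.55673·0.44327·0.00176911) = √(0.000436583) = 0.02089.
z = (0.57591 − 0.54887)/0.02089 = 0.02704/0.02089 = 1.294.
Two-sided p-value ≈ 2·Φ(−1.294) = 0.1956.

z = 1.294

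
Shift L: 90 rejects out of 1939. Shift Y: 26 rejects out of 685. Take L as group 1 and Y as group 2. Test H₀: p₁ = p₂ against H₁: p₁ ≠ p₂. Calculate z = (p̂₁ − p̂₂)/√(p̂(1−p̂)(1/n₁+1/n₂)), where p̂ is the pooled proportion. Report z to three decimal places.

z = 0.926

p̂₁ = 90/1939 ≈ 0.04642, p̂₂ = 26/685 ≈ 0.03796.
Pooled p̂ = (90+26)/(1939+685) = 116/2624 = 0.04421.
SE = √(p̂(1−p̂)(1/n₁+1/n₂)) = √(0.04421·0.95579·0.00197558) = √(8.34744e-05) = 0.00914.
z = (0.04642 − 0.03796)/0.00914 = 0.00846/0.00914 = 0.926.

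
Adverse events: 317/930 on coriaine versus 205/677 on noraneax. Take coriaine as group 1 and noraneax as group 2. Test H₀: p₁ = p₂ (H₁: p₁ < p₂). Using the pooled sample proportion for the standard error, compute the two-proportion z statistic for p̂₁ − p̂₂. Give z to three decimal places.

p̂₁ = 317/930 ≈ 0.34086, p̂₂ = 205/677 ≈ 0.30281.
Pooled p̂ = (317+205)/(930+677) = 522/1607 = 0.32483.
SE = √(p̂(1−p̂)(1/n₁+1/n₂)) = √(0.32483·0.67517·0.00255237) = √(0.000559774) = 0.02366.
z = (0.34086 − 0.30281)/0.02366 = 0.03805/0.02366 = 1.608.

z = 1.608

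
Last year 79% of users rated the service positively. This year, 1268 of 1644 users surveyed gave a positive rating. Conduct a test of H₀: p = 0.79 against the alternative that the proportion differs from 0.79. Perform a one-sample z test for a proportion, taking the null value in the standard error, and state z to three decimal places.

z = -1.863

p̂ = 1268/1644 = 0.7712895.
SE = √(p₀(1−p₀)/n) = √(0.1659/1644) = 0.0100455.
z = (0.7712895 − 0.79)/0.0100455 = -0.0187105/0.0100455 = -1.863.
p-value = 2·P(Z > 1.863) ≈ 0.0625.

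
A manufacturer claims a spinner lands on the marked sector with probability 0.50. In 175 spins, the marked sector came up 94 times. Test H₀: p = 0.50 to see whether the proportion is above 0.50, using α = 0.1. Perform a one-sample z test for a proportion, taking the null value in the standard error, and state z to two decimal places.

p̂ = 94/175 ≈ 0.5371.
Under H₀, SE = √(0.5·0.5/175) = √(0.00142857) = 0.0378.
z = (0.5371 − 0.5)/0.0378 = 0.0371/0.0378 = 0.98.
p-value = P(Z > 0.983) ≈ 0.1629, so at α = 0.1 we fail to reject H₀.

z = 0.98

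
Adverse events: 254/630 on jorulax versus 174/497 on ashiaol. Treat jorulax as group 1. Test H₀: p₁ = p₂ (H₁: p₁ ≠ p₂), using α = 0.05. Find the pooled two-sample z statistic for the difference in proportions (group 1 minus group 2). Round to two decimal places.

z = 1.82

p̂₁ = 254/630 = 0.4032, p̂₂ = 174/497 = 0.3501.
Pooled p̂ = (254+174)/(630+497) = 428/1127 = 0.3798.
SE = √(0.235545 × 0.00359937) = 0.0291.
z = (0.4032 − 0.3501)/0.0291 = 0.0531/0.0291 = 1.82.
Two-sided p-value ≈ 2·Φ(−1.823) = 0.0683; since p > α = 0.05, fail to reject H₀.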